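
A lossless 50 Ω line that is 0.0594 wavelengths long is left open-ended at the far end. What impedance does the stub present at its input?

βl = 2π × 0.0594 = 21.4°
tan(βl) = 0.392
For an open-ended stub, Z_in = −jZ_0·cot(βl) = −jZ_0/tan(βl)

Z_in ≈ −j128 Ω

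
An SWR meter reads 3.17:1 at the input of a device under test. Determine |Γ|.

|Γ| ≈ 0.52

|Γ| = (S − 1)/(S + 1) = (3.17 − 1)/(3.17 + 1) = 2.17/4.17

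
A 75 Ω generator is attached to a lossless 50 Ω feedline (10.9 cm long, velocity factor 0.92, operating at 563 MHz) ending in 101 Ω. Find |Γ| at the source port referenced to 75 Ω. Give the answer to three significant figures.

|Γ| ≈ 0.498

λ = v/f = 0.92·c / 563 MHz = 0.49 m
βl = 2π·l/λ = 2π × 0.222 = 80°
tan(βl) = 5.7
Z_in = Z_0·(Z_L + jZ_0·tanβl)/(Z_0 + jZ_L·tanβl) = 25.3 − j6.58 Ω
Γ_s = (Z_in − Z_s)/(Z_in + Z_s) = (-49.7 − j6.58)/(100 − j6.58), |Γ_s| = 0.498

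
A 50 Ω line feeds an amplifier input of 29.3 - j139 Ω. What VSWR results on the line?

VSWR ≈ 15.4

Γ = (Z_L − Z_0)/(Z_L + Z_0) = (-20.7 − j139)/(79.3 − j139)
|Γ| = 141/160 = 0.878
VSWR = (1 + |Γ|)/(1 − |Γ|) = 1.88/0.122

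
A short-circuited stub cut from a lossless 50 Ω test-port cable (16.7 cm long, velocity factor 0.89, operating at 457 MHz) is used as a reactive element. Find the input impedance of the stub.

Z_in ≈ −j218 Ω

λ = v/f = 0.89·c / 457 MHz = 0.584 m
βl = 2π·l/λ = 2π × 0.286 = 103°
tan(βl) = -4.37
For a short-circuited stub, Z_in = jZ_0·tan(βl)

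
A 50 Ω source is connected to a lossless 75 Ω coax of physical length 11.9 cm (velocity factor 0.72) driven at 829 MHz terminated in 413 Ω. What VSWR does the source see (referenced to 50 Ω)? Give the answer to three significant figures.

VSWR ≈ 7.93

λ = v/f = 0.72·c / 829 MHz = 0.261 m
βl = 2π·l/λ = 2π × 0.457 = 164°
tan(βl) = -0.279
Z_in = Z_0·(Z_L + jZ_0·tanβl)/(Z_0 + jZ_L·tanβl) = 133 + j183 Ω
Γ_s = (Z_in − Z_s)/(Z_in + Z_s) = (82.6 + j183)/(183 + j183), |Γ_s| = 0.776
VSWR = (1 + |Γ_s|)/(1 − |Γ_s|)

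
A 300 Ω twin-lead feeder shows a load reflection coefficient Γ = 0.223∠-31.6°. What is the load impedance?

Z_L = Z_0·(1 + Γ)/(1 − Γ) = 300·(1.19 − j0.117)/(0.81 + j0.117)

Z_L ≈ 426 − j105 Ω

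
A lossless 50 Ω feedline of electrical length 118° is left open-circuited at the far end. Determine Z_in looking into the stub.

tan(βl) = -1.88
For an open-circuited stub, Z_in = −jZ_0·cot(βl) = −jZ_0/tan(βl)

Z_in ≈ +j26.6 Ω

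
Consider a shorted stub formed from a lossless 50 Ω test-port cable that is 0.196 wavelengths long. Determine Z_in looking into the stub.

βl = 2π × 0.196 = 70.6°
tan(βl) = 2.83
For a shorted stub, Z_in = jZ_0·tan(βl)

Z_in ≈ +j142 Ω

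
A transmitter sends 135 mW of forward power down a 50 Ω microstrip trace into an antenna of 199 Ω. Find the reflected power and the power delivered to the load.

P_reflected ≈ 48.3 mW; P_delivered ≈ 86.7 mW

Γ = (199 − 50)/(199 + 50) = 0.598
|Γ|² = 0.358
P_refl = |Γ|²·P_inc = 48.3 mW, P_del = (1 − |Γ|²)·P_inc = 86.7 mW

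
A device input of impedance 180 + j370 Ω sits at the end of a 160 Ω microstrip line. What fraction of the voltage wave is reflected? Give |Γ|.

Γ = (Z_L − Z_0)/(Z_L + Z_0) = (20 + j370)/(340 + j370)
|Γ| = 371/502

|Γ| ≈ 0.737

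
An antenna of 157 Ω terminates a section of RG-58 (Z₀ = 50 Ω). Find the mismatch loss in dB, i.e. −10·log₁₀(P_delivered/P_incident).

Γ = (157 − 50)/(157 + 50) = 0.517
|Γ|² = 0.267, so P_del/P_inc = 1 − |Γ|² = 0.733
ML = −10·log₁₀(1 − |Γ|²)

mismatch loss ≈ 1.35 dB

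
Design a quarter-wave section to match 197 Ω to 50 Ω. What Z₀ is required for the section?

Z_qwt ≈ 99.2 Ω

Z_qwt = √(Z_0·R_L) = √(50 × 197) = √9850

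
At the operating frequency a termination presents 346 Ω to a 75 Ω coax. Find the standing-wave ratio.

VSWR ≈ 4.61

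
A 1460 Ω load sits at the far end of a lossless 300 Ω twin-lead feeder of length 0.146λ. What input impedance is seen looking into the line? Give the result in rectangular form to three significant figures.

Z_in ≈ 95.4 − j215 Ω

βl = 2π × 0.146 = 52.6°
tan(βl) = tan(52.6°) = 1.31
Z_in = Z_0·(Z_L + jZ_0·tanβl)/(Z_0 + jZ_L·tanβl)
     = 300·(1460 + j392)/(300 + j1910)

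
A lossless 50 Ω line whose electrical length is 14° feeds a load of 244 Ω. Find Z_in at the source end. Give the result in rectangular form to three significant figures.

tan(βl) = tan(14°) = 0.249
Z_in = Z_0·(Z_L + jZ_0·tanβl)/(Z_0 + jZ_L·tanβl)
     = 50·(244 + j12.5)/(50 + j60.8)

Z_in ≈ 104 − j115 Ω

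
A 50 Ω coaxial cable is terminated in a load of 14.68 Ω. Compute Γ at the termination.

Γ = -0.546

Γ = (Z_L − Z_0)/(Z_L + Z_0) = (14.68 − 50)/(14.68 + 50) = -35.32/64.68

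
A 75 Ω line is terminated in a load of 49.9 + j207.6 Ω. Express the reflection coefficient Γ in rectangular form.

Γ ≈ 0.681 + j0.531

Γ = (Z_L − Z_0)/(Z_L + Z_0) = (-25.1 + j207.6)/(124.9 + j207.6)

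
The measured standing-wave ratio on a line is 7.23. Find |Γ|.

|Γ| ≈ 0.757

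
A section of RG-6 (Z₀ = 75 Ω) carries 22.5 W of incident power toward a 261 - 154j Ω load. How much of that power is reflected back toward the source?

P_reflected ≈ 9.6 W

|Γ| = |(186 − j154)/(336 − j154)| = 0.653
|Γ|² = 0.427
P_refl = |Γ|²·P_inc = 9.6 W, P_del = (1 − |Γ|²)·P_inc = 12.9 W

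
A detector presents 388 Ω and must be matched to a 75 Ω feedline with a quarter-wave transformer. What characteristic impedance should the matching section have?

Z_qwt = √(Z_0·R_L) = √(75 × 388) = √29100

Z_qwt ≈ 171 Ω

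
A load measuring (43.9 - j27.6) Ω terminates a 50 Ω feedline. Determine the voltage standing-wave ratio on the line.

Γ = (Z_L − Z_0)/(Z_L + Z_0) = (-6.1 − j27.6)/(93.9 − j27.6)
|Γ| = 28.3/97.9 = 0.289
VSWR = (1 + |Γ|)/(1 − |Γ|) = 1.29/0.711

VSWR ≈ 1.81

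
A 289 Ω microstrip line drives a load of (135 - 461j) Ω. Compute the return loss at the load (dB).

Γ = (-154 − j461)/(424 − j461), |Γ| = 0.776
RL = −20·log₁₀|Γ| = −20·log₁₀(0.776)

RL ≈ 2.2 dB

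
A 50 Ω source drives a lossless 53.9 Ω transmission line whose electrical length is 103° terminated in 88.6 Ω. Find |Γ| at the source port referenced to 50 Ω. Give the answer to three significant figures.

tan(βl) = -4.33
Z_in = Z_0·(Z_L + jZ_0·tanβl)/(Z_0 + jZ_L·tanβl) = 33.9 + j7.69 Ω
Γ_s = (Z_in − Z_s)/(Z_in + Z_s) = (-16.1 + j7.69)/(83.9 + j7.69), |Γ_s| = 0.212

|Γ| ≈ 0.212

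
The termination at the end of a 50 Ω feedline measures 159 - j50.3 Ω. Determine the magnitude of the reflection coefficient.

Γ = (Z_L − Z_0)/(Z_L + Z_0) = (109 − j50.3)/(209 − j50.3)
|Γ| = 120/215

|Γ| ≈ 0.558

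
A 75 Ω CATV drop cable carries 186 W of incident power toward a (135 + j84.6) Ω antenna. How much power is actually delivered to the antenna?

P_delivered ≈ 147 W

|Γ| = |(60 + j84.6)/(210 + j84.6)| = 0.458
|Γ|² = 0.21
P_refl = |Γ|²·P_inc = 39 W, P_del = (1 − |Γ|²)·P_inc = 147 W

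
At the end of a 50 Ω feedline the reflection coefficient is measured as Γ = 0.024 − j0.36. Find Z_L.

Z_L = Z_0·(1 + Γ)/(1 − Γ) = 50·(1.02 − j0.36)/(0.976 + j0.36)

Z_L ≈ 40.2 − j33.3 Ω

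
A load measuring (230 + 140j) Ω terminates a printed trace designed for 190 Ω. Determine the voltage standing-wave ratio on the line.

VSWR ≈ 1.98

Γ = (Z_L − Z_0)/(Z_L + Z_0) = (40 + j140)/(420 + j140)
|Γ| = 146/443 = 0.329
VSWR = (1 + |Γ|)/(1 − |Γ|) = 1.33/0.671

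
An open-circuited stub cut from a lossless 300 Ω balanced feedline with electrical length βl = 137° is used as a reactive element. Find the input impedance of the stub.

Z_in ≈ +j322 Ω

tan(βl) = -0.933
For an open-circuited stub, Z_in = −jZ_0·cot(βl) = −jZ_0/tan(βl)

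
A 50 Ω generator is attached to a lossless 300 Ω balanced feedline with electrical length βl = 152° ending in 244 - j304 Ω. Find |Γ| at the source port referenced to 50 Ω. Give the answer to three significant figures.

|Γ| ≈ 0.892

tan(βl) = -0.532
Z_in = Z_0·(Z_L + jZ_0·tanβl)/(Z_0 + jZ_L·tanβl) = 783 − j271 Ω
Γ_s = (Z_in − Z_s)/(Z_in + Z_s) = (733 − j271)/(833 − j271), |Γ_s| = 0.892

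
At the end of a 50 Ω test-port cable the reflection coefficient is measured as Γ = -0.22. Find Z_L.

Z_L = Z_0·(1 + Γ)/(1 − Γ) = 50·(0.78)/(1.22)

Z_L ≈ 32 Ω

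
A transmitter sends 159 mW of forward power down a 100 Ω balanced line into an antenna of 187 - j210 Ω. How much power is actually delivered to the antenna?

|Γ| = |(87 − j210)/(287 − j210)| = 0.639
|Γ|² = 0.409
P_refl = |Γ|²·P_inc = 65 mW, P_del = (1 − |Γ|²)·P_inc = 94 mW

P_delivered ≈ 94 mW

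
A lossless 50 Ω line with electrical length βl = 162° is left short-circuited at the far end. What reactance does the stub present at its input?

X_in ≈ -16.2 Ω (capacitive)

tan(βl) = -0.325
For a short-circuited stub, Z_in = jZ_0·tan(βl)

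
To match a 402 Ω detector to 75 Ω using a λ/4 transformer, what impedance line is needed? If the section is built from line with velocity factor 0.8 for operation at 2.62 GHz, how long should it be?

Z_qwt = √(Z_0·R_L) = √(75 × 402) = √30150
λ = 0.8·c/f = 0.0916 m, so l = λ/4 = 0.0229 m

Z_qwt ≈ 174 Ω; length ≈ 2.29 cm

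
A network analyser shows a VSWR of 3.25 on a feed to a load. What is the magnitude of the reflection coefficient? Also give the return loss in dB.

|Γ| ≈ 0.529; return loss ≈ 5.52 dB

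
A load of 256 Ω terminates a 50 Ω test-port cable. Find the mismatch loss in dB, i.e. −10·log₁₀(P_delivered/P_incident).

mismatch loss ≈ 2.62 dB

Γ = (256 − 50)/(256 + 50) = 0.673
|Γ|² = 0.453, so P_del/P_inc = 1 − |Γ|² = 0.547
ML = −10·log₁₀(1 − |Γ|²)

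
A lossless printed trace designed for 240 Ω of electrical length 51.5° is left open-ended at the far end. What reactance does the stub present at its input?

X_in ≈ -191 Ω (capacitive)

tan(βl) = 1.26
For an open-ended stub, Z_in = −jZ_0·cot(βl) = −jZ_0/tan(βl)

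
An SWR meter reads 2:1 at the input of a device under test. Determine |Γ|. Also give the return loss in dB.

|Γ| ≈ 0.333; return loss ≈ 9.54 dB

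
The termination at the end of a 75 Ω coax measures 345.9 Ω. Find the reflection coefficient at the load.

Γ = 0.644

Γ = (Z_L − Z_0)/(Z_L + Z_0) = (345.9 − 75)/(345.9 + 75) = 270.9/420.9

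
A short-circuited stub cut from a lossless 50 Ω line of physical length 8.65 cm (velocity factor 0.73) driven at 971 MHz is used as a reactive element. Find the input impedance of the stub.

Z_in ≈ −j44.9 Ω

λ = v/f = 0.73·c / 971 MHz = 0.226 m
βl = 2π·l/λ = 2π × 0.384 = 138°
tan(βl) = -0.898
For a short-circuited stub, Z_in = jZ_0·tan(βl)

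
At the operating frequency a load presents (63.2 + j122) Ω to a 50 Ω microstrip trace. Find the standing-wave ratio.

VSWR ≈ 6.61

Γ = (Z_L − Z_0)/(Z_L + Z_0) = (13.2 + j122)/(113.2 + j122)
|Γ| = 123/166 = 0.737
VSWR = (1 + |Γ|)/(1 − |Γ|) = 1.74/0.263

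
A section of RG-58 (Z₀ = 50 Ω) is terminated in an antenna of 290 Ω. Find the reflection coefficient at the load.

Γ = (Z_L − Z_0)/(Z_L + Z_0) = (290 − 50)/(290 + 50) = 240/340

Γ = 0.706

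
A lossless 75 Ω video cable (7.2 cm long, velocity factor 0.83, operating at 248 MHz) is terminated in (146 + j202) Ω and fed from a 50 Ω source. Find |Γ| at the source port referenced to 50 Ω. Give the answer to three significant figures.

λ = v/f = 0.83·c / 248 MHz = 1 m
βl = 2π·l/λ = 2π × 0.0717 = 25.8°
tan(βl) = 0.484
Z_in = Z_0·(Z_L + jZ_0·tanβl)/(Z_0 + jZ_L·tanβl) = 184 − j214 Ω
Γ_s = (Z_in − Z_s)/(Z_in + Z_s) = (134 − j214)/(234 − j214), |Γ_s| = 0.796

|Γ| ≈ 0.796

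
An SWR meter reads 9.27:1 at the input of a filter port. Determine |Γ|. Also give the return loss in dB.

|Γ| = (S − 1)/(S + 1) = (9.27 − 1)/(9.27 + 1) = 8.27/10.3
RL = −20·log₁₀|Γ| = −20·log₁₀(0.805)

|Γ| ≈ 0.805; return loss ≈ 1.88 dB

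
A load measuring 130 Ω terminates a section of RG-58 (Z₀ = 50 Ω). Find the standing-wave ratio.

For a purely resistive load, VSWR = R_L/Z_0 or Z_0/R_L (whichever > 1) = 130/50

VSWR ≈ 2.6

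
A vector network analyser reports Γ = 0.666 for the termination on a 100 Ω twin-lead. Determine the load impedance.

Z_L ≈ 499 Ω

Z_L = Z_0·(1 + Γ)/(1 − Γ) = 100·(1.67)/(0.334)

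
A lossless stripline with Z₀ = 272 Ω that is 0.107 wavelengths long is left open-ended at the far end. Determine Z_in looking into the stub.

βl = 2π × 0.107 = 38.5°
tan(βl) = 0.796
For an open-ended stub, Z_in = −jZ_0·cot(βl) = −jZ_0/tan(βl)

Z_in ≈ −j342 Ω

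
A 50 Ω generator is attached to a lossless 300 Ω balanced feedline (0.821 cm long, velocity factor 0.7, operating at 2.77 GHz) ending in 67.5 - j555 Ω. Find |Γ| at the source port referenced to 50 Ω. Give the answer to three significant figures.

|Γ| ≈ 0.909

λ = v/f = 0.7·c / 2.77 GHz = 0.0758 m
βl = 2π·l/λ = 2π × 0.108 = 39°
tan(βl) = 0.809
Z_in = Z_0·(Z_L + jZ_0·tanβl)/(Z_0 + jZ_L·tanβl) = 17.8 − j126 Ω
Γ_s = (Z_in − Z_s)/(Z_in + Z_s) = (-32.2 − j126)/(67.8 − j126), |Γ_s| = 0.909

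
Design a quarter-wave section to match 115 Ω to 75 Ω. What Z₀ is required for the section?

Z_qwt ≈ 92.9 Ω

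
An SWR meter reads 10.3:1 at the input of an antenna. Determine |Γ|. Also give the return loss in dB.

|Γ| ≈ 0.823; return loss ≈ 1.69 dB

|Γ| = (S − 1)/(S + 1) = (10.3 − 1)/(10.3 + 1) = 9.3/11.3
RL = −20·log₁₀|Γ| = −20·log₁₀(0.823)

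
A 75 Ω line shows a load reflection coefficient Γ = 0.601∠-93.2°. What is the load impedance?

Z_L ≈ 33.5 − j63 Ω

Z_L = Z_0·(1 + Γ)/(1 − Γ) = 75·(0.966 − j0.6)/(1.03 + j0.6)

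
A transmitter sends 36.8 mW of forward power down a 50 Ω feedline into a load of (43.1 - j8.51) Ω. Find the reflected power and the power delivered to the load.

P_reflected ≈ 0.505 mW; P_delivered ≈ 36.3 mW

|Γ| = |(-6.9 − j8.51)/(93.1 − j8.51)| = 0.117
|Γ|² = 0.0137
P_refl = |Γ|²·P_inc = 0.505 mW, P_del = (1 − |Γ|²)·P_inc = 36.3 mW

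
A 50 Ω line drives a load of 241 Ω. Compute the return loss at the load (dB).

RL ≈ 3.66 dB

Γ = (241 − 50)/(241 + 50) = 0.656
RL = −20·log₁₀|Γ| = −20·log₁₀(0.656)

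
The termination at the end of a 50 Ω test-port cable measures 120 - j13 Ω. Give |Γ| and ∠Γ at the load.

Γ = (Z_L − Z_0)/(Z_L + Z_0) = (70 − j13)/(170 − j13)
|Γ| = 71.2/170 = 0.418

Γ ≈ 0.418 ∠ -6.15°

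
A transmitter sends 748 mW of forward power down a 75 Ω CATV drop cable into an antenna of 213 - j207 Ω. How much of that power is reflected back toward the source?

|Γ| = |(138 − j207)/(288 − j207)| = 0.701
|Γ|² = 0.492
P_refl = |Γ|²·P_inc = 368 mW, P_del = (1 − |Γ|²)·P_inc = 380 mW

P_reflected ≈ 368 mW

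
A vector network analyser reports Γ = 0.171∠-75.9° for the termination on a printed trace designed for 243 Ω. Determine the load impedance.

Z_L = Z_0·(1 + Γ)/(1 − Γ) = 243·(1.04 − j0.166)/(0.958 + j0.166)

Z_L ≈ 249 − j85.2 Ω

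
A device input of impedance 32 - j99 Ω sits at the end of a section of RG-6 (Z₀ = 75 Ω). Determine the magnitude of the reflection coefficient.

|Γ| ≈ 0.74

Γ = (Z_L − Z_0)/(Z_L + Z_0) = (-43 − j99)/(107 − j99)
|Γ| = 108/146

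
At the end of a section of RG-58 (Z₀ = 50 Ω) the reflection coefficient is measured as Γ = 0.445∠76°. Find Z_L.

Z_L ≈ 40.8 + j43.9 Ω

Z_L = Z_0·(1 + Γ)/(1 − Γ) = 50·(1.11 + j0.432)/(0.892 − j0.432)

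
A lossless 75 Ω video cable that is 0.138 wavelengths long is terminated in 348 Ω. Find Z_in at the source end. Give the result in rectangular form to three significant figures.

Z_in ≈ 26.9 − j58.7 Ω

βl = 2π × 0.138 = 49.7°
tan(βl) = tan(49.7°) = 1.18
Z_in = Z_0·(Z_L + jZ_0·tanβl)/(Z_0 + jZ_L·tanβl)
     = 75·(348 + j88.4)/(75 + j410)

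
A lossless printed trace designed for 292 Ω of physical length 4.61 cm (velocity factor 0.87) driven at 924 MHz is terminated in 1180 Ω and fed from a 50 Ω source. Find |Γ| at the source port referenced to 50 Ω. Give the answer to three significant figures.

|Γ| ≈ 0.773

λ = v/f = 0.87·c / 924 MHz = 0.282 m
βl = 2π·l/λ = 2π × 0.163 = 58.8°
tan(βl) = 1.65
Z_in = Z_0·(Z_L + jZ_0·tanβl)/(Z_0 + jZ_L·tanβl) = 96.7 − j163 Ω
Γ_s = (Z_in − Z_s)/(Z_in + Z_s) = (46.7 − j163)/(147 − j163), |Γ_s| = 0.773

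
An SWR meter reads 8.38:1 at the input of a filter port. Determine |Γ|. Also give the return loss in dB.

|Γ| = (S − 1)/(S + 1) = (8.38 − 1)/(8.38 + 1) = 7.38/9.38
RL = −20·log₁₀|Γ| = −20·log₁₀(0.787)

|Γ| ≈ 0.787; return loss ≈ 2.08 dB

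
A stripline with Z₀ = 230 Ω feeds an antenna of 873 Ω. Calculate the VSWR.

For a purely resistive load, VSWR = R_L/Z_0 or Z_0/R_L (whichever > 1) = 873/230

VSWR ≈ 3.8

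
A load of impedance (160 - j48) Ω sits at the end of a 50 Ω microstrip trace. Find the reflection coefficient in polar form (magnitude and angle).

Γ ≈ 0.557 ∠ -10.7°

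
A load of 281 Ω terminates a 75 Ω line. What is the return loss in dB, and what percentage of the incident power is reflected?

Γ = (281 − 75)/(281 + 75) = 0.579
RL = −20·log₁₀(0.579) = 4.75 dB
P_refl/P_inc = |Γ|² = 0.335

RL ≈ 4.75 dB; 33.5% of incident power reflected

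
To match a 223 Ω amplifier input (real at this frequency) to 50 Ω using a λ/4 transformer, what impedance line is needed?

Z_qwt ≈ 106 Ω

Z_qwt = √(Z_0·R_L) = √(50 × 223) = √11150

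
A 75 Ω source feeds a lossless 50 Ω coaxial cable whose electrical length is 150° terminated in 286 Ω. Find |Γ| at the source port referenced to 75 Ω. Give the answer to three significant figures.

|Γ| ≈ 0.668

tan(βl) = -0.577
Z_in = Z_0·(Z_L + jZ_0·tanβl)/(Z_0 + jZ_L·tanβl) = 32 + j76.9 Ω
Γ_s = (Z_in − Z_s)/(Z_in + Z_s) = (-43 + j76.9)/(107 + j76.9), |Γ_s| = 0.668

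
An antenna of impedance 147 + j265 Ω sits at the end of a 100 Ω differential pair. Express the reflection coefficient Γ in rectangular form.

Γ = (Z_L − Z_0)/(Z_L + Z_0) = (47 + j265)/(247 + j265)

Γ ≈ 0.624 + j0.404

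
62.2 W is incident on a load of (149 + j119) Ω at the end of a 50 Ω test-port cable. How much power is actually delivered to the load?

P_delivered ≈ 34.5 W

|Γ| = |(99 + j119)/(199 + j119)| = 0.668
|Γ|² = 0.446
P_refl = |Γ|²·P_inc = 27.7 W, P_del = (1 − |Γ|²)·P_inc = 34.5 W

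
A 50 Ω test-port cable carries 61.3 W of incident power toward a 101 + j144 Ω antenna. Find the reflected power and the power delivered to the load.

P_reflected ≈ 32.9 W; P_delivered ≈ 28.4 W

|Γ| = |(51 + j144)/(151 + j144)| = 0.732
|Γ|² = 0.536
P_refl = |Γ|²·P_inc = 32.9 W, P_del = (1 − |Γ|²)·P_inc = 28.4 W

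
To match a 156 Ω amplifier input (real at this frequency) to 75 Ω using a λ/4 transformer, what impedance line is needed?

Z_qwt = √(Z_0·R_L) = √(75 × 156) = √11700

Z_qwt ≈ 108 Ω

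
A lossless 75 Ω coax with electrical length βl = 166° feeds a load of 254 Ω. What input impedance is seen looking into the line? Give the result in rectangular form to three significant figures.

tan(βl) = tan(166°) = -0.249
Z_in = Z_0·(Z_L + jZ_0·tanβl)/(Z_0 + jZ_L·tanβl)
     = 75·(254 − j18.7)/(75 − j63.3)

Z_in ≈ 157 + j114 Ω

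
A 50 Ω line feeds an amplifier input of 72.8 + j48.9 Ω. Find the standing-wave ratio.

VSWR ≈ 2.38

Γ = (Z_L − Z_0)/(Z_L + Z_0) = (22.8 + j48.9)/(122.8 + j48.9)
|Γ| = 54/132 = 0.408
VSWR = (1 + |Γ|)/(1 − |Γ|) = 1.41/0.592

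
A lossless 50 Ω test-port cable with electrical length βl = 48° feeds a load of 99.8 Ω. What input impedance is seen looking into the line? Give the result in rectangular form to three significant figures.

tan(βl) = tan(48°) = 1.11
Z_in = Z_0·(Z_L + jZ_0·tanβl)/(Z_0 + jZ_L·tanβl)
     = 50·(99.8 + j55.5)/(50 + j111)

Z_in ≈ 37.7 − j28 Ω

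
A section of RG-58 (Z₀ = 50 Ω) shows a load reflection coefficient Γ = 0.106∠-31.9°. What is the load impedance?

Z_L ≈ 59.5 − j6.74 Ω

Z_L = Z_0·(1 + Γ)/(1 − Γ) = 50·(1.09 − j0.056)/(0.91 + j0.056)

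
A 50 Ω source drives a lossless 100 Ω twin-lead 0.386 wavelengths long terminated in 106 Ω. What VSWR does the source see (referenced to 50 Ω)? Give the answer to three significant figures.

βl = 2π × 0.386 = 139°
tan(βl) = -0.871
Z_in = Z_0·(Z_L + jZ_0·tanβl)/(Z_0 + jZ_L·tanβl) = 101 + j5.81 Ω
Γ_s = (Z_in − Z_s)/(Z_in + Z_s) = (50.6 + j5.81)/(151 + j5.81), |Γ_s| = 0.338
VSWR = (1 + |Γ_s|)/(1 − |Γ_s|)

VSWR ≈ 2.02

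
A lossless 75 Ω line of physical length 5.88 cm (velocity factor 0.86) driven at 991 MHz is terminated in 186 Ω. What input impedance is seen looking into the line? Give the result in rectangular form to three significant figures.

λ = v/f = 0.86·c / 991 MHz = 0.26 m
βl = 2π·l/λ = 2π × 0.226 = 81.3°
tan(βl) = tan(81.3°) = 6.54
Z_in = Z_0·(Z_L + jZ_0·tanβl)/(Z_0 + jZ_L·tanβl)
     = 75·(186 + j491)/(75 + j1220)

Z_in ≈ 30.8 − j9.57 Ω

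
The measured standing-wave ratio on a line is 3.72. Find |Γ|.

|Γ| = (S − 1)/(S + 1) = (3.72 − 1)/(3.72 + 1) = 2.72/4.72

|Γ| ≈ 0.576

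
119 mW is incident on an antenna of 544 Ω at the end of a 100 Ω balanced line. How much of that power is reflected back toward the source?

Γ = (544 − 100)/(544 + 100) = 0.689
|Γ|² = 0.475
P_refl = |Γ|²·P_inc = 56.6 mW, P_del = (1 − |Γ|²)·P_inc = 62.4 mW

P_reflected ≈ 56.6 mW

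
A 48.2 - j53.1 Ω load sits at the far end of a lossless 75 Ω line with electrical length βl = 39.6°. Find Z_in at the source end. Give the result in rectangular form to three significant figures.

Z_in ≈ 29 − j4.09 Ω

tan(βl) = tan(39.6°) = 0.827
Z_in = Z_0·(Z_L + jZ_0·tanβl)/(Z_0 + jZ_L·tanβl)
     = 75·(48.2 + j8.95)/(119 + j39.9)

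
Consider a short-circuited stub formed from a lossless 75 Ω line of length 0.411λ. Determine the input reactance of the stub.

X_in ≈ -46.9 Ω (capacitive)

βl = 2π × 0.411 = 148°
tan(βl) = -0.626
For a short-circuited stub, Z_in = jZ_0·tan(βl)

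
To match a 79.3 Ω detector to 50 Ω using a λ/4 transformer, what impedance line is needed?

Z_qwt = √(Z_0·R_L) = √(50 × 79.3) = √3965

Z_qwt ≈ 63 Ω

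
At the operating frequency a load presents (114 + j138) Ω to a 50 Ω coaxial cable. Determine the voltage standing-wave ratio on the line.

VSWR ≈ 5.89

Γ = (Z_L − Z_0)/(Z_L + Z_0) = (64 + j138)/(164 + j138)
|Γ| = 152/214 = 0.71
VSWR = (1 + |Γ|)/(1 − |Γ|) = 1.71/0.29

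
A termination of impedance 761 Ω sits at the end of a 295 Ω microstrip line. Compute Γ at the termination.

Γ = 0.441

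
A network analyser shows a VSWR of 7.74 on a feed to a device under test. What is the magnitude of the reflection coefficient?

|Γ| ≈ 0.771

|Γ| = (S − 1)/(S + 1) = (7.74 − 1)/(7.74 + 1) = 6.74/8.74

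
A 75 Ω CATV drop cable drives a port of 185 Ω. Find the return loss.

RL ≈ 7.47 dB

Γ = (185 − 75)/(185 + 75) = 0.423
RL = −20·log₁₀|Γ| = −20·log₁₀(0.423)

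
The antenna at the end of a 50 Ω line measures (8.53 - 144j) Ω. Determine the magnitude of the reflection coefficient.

|Γ| ≈ 0.964

Γ = (Z_L − Z_0)/(Z_L + Z_0) = (-41.47 − j144)/(58.53 − j144)
|Γ| = 150/155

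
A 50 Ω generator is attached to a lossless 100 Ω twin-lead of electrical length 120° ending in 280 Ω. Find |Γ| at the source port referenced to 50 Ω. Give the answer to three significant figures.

|Γ| ≈ 0.453

tan(βl) = -1.73
Z_in = Z_0·(Z_L + jZ_0·tanβl)/(Z_0 + jZ_L·tanβl) = 45.7 + j48.3 Ω
Γ_s = (Z_in − Z_s)/(Z_in + Z_s) = (-4.32 + j48.3)/(95.7 + j48.3), |Γ_s| = 0.453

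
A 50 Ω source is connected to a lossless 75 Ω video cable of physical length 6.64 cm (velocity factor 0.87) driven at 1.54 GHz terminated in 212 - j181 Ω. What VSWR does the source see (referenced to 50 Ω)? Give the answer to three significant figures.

λ = v/f = 0.87·c / 1.54 GHz = 0.169 m
βl = 2π·l/λ = 2π × 0.392 = 141°
tan(βl) = -0.809
Z_in = Z_0·(Z_L + jZ_0·tanβl)/(Z_0 + jZ_L·tanβl) = 57.2 + j117 Ω
Γ_s = (Z_in − Z_s)/(Z_in + Z_s) = (7.21 + j117)/(107 + j117), |Γ_s| = 0.737
VSWR = (1 + |Γ_s|)/(1 − |Γ_s|)

VSWR ≈ 6.62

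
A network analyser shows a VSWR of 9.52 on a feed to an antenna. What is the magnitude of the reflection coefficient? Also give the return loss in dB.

|Γ| = (S − 1)/(S + 1) = (9.52 − 1)/(9.52 + 1) = 8.52/10.5
RL = −20·log₁₀|Γ| = −20·log₁₀(0.81)

|Γ| ≈ 0.81; return loss ≈ 1.83 dB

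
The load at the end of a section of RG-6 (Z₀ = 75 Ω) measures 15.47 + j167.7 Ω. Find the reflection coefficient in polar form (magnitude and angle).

Γ ≈ 0.934 ∠ 47.9°

Γ = (Z_L − Z_0)/(Z_L + Z_0) = (-59.53 + j167.7)/(90.47 + j167.7)
|Γ| = 178/191 = 0.934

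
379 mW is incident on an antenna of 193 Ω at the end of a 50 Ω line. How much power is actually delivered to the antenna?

P_delivered ≈ 248 mW

Γ = (193 − 50)/(193 + 50) = 0.588
|Γ|² = 0.346
P_refl = |Γ|²·P_inc = 131 mW, P_del = (1 − |Γ|²)·P_inc = 248 mW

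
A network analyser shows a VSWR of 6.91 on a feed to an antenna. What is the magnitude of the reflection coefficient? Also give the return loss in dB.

|Γ| = (S − 1)/(S + 1) = (6.91 − 1)/(6.91 + 1) = 5.91/7.91
RL = −20·log₁₀|Γ| = −20·log₁₀(0.747)

|Γ| ≈ 0.747; return loss ≈ 2.53 dB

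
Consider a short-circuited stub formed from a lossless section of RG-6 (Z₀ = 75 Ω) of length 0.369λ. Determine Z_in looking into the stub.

βl = 2π × 0.369 = 133°
tan(βl) = -1.08
For a short-circuited stub, Z_in = jZ_0·tan(βl)

Z_in ≈ −j80.9 Ω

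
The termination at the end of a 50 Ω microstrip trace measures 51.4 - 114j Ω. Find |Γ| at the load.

|Γ| ≈ 0.747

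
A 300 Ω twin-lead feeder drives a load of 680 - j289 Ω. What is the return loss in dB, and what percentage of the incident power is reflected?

RL ≈ 6.61 dB; 21.8% of incident power reflected

Γ = (380 − j289)/(980 − j289), |Γ| = 0.467
RL = −20·log₁₀(0.467) = 6.61 dB
P_refl/P_inc = |Γ|² = 0.218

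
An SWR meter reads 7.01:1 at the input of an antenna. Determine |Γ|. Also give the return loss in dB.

|Γ| = (S − 1)/(S + 1) = (7.01 − 1)/(7.01 + 1) = 6.01/8.01
RL = −20·log₁₀|Γ| = −20·log₁₀(0.75)

|Γ| ≈ 0.75; return loss ≈ 2.5 dB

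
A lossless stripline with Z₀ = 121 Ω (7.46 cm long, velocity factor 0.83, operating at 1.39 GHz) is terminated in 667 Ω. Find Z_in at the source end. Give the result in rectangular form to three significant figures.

λ = v/f = 0.83·c / 1.39 GHz = 0.179 m
βl = 2π·l/λ = 2π × 0.416 = 150°
tan(βl) = tan(150°) = -0.579
Z_in = Z_0·(Z_L + jZ_0·tanβl)/(Z_0 + jZ_L·tanβl)
     = 121·(667 − j70.1)/(121 − j386)

Z_in ≈ 79.6 + j184 Ω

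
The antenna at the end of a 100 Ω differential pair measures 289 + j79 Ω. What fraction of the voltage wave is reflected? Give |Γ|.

|Γ| ≈ 0.516

Γ = (Z_L − Z_0)/(Z_L + Z_0) = (189 + j79)/(389 + j79)
|Γ| = 205/397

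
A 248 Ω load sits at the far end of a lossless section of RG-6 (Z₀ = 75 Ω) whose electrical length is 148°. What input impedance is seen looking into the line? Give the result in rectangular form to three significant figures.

tan(βl) = tan(148°) = -0.625
Z_in = Z_0·(Z_L + jZ_0·tanβl)/(Z_0 + jZ_L·tanβl)
     = 75·(248 − j46.9)/(75 − j155)

Z_in ≈ 65.4 + j88.4 Ω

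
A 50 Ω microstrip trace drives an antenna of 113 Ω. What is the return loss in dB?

Γ = (113 − 50)/(113 + 50) = 0.387
RL = −20·log₁₀|Γ| = −20·log₁₀(0.387)

RL ≈ 8.26 dB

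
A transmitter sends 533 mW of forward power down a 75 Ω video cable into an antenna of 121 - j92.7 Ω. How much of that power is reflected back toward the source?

|Γ| = |(46 − j92.7)/(196 − j92.7)| = 0.477
|Γ|² = 0.228
P_refl = |Γ|²·P_inc = 121 mW, P_del = (1 − |Γ|²)·P_inc = 412 mW

P_reflected ≈ 121 mW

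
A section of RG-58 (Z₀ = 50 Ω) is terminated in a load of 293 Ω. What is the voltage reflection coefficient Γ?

Γ = (Z_L − Z_0)/(Z_L + Z_0) = (293 − 50)/(293 + 50) = 243/343

Γ = 0.708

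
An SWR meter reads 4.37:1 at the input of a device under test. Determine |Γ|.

|Γ| = (S − 1)/(S + 1) = (4.37 − 1)/(4.37 + 1) = 3.37/5.37

|Γ| ≈ 0.628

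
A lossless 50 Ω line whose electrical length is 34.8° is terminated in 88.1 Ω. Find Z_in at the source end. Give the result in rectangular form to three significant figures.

Z_in ≈ 52.3 − j29.3 Ω

tan(βl) = tan(34.8°) = 0.695
Z_in = Z_0·(Z_L + jZ_0·tanβl)/(Z_0 + jZ_L·tanβl)
     = 50·(88.1 + j34.8)/(50 + j61.2)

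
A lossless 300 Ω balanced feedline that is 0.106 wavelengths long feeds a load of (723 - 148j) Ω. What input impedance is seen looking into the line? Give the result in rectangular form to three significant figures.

βl = 2π × 0.106 = 38.2°
tan(βl) = tan(38.2°) = 0.786
Z_in = Z_0·(Z_L + jZ_0·tanβl)/(Z_0 + jZ_L·tanβl)
     = 300·(723 + j87.7)/(416 + j568)

Z_in ≈ 212 − j226 Ω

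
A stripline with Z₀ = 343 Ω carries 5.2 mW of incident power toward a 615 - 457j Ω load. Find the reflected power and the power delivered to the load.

P_reflected ≈ 1.31 mW; P_delivered ≈ 3.89 mW

|Γ| = |(272 − j457)/(958 − j457)| = 0.501
|Γ|² = 0.251
P_refl = |Γ|²·P_inc = 1.31 mW, P_del = (1 − |Γ|²)·P_inc = 3.89 mW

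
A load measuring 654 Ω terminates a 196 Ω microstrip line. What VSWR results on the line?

Γ = (654 − 196)/(654 + 196) = 0.539
VSWR = (1 + 0.539)/(1 − 0.539)

VSWR ≈ 3.34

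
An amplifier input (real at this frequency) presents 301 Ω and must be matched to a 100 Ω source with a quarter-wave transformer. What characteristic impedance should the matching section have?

Z_qwt = √(Z_0·R_L) = √(100 × 301) = √30100

Z_qwt ≈ 173 Ω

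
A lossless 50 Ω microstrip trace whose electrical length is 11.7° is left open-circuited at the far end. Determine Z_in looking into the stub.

tan(βl) = 0.207
For an open-circuited stub, Z_in = −jZ_0·cot(βl) = −jZ_0/tan(βl)

Z_in ≈ −j241 Ω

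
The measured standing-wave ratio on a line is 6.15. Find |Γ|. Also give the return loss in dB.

|Γ| ≈ 0.72; return loss ≈ 2.85 dB

|Γ| = (S − 1)/(S + 1) = (6.15 − 1)/(6.15 + 1) = 5.15/7.15
RL = −20·log₁₀|Γ| = −20·log₁₀(0.72)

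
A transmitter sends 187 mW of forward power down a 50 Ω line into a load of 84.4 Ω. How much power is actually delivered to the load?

P_delivered ≈ 175 mW

Γ = (84.4 − 50)/(84.4 + 50) = 0.256
|Γ|² = 0.0655
P_refl = |Γ|²·P_inc = 12.3 mW, P_del = (1 − |Γ|²)·P_inc = 175 mW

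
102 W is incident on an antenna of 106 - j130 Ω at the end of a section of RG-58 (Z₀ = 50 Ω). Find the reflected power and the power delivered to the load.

|Γ| = |(56 − j130)/(156 − j130)| = 0.697
|Γ|² = 0.486
P_refl = |Γ|²·P_inc = 49.6 W, P_del = (1 − |Γ|²)·P_inc = 52.4 W

P_reflected ≈ 49.6 W; P_delivered ≈ 52.4 W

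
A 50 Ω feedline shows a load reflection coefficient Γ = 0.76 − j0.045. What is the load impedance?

Z_L ≈ 353 − j75.5 Ω

Z_L = Z_0·(1 + Γ)/(1 − Γ) = 50·(1.76 − j0.045)/(0.24 + j0.045)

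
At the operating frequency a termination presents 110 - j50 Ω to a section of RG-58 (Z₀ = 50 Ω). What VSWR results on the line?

VSWR ≈ 2.74

Γ = (Z_L − Z_0)/(Z_L + Z_0) = (60 − j50)/(160 − j50)
|Γ| = 78.1/168 = 0.466
VSWR = (1 + |Γ|)/(1 − |Γ|) = 1.47/0.534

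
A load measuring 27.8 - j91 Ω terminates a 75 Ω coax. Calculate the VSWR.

VSWR ≈ 6.9

Γ = (Z_L − Z_0)/(Z_L + Z_0) = (-47.2 − j91)/(102.8 − j91)
|Γ| = 103/137 = 0.747
VSWR = (1 + |Γ|)/(1 − |Γ|) = 1.75/0.253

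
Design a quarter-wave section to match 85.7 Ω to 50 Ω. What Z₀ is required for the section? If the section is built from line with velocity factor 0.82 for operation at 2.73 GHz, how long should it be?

Z_qwt = √(Z_0·R_L) = √(50 × 85.7) = √4285
λ = 0.82·c/f = 0.0901 m, so l = λ/4 = 0.0225 m

Z_qwt ≈ 65.5 Ω; length ≈ 2.25 cm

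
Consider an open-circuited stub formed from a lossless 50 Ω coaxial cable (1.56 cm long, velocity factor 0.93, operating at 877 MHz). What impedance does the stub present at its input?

λ = v/f = 0.93·c / 877 MHz = 0.318 m
βl = 2π·l/λ = 2π × 0.049 = 17.7°
tan(βl) = 0.318
For an open-circuited stub, Z_in = −jZ_0·cot(βl) = −jZ_0/tan(βl)

Z_in ≈ −j157 Ω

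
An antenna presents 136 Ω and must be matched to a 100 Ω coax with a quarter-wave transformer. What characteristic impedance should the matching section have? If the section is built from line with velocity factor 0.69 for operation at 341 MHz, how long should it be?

Z_qwt = √(Z_0·R_L) = √(100 × 136) = √13600
λ = 0.69·c/f = 0.607 m, so l = λ/4 = 0.152 m

Z_qwt ≈ 117 Ω; length ≈ 15.2 cm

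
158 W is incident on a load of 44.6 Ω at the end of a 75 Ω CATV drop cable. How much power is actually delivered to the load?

Γ = (44.6 − 75)/(44.6 + 75) = -0.254
|Γ|² = 0.0646
P_refl = |Γ|²·P_inc = 10.2 W, P_del = (1 − |Γ|²)·P_inc = 148 W

P_delivered ≈ 148 W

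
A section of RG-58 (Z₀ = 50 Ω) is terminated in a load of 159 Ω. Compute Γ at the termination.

Γ = 0.522

Γ = (Z_L − Z_0)/(Z_L + Z_0) = (159 − 50)/(159 + 50) = 109/209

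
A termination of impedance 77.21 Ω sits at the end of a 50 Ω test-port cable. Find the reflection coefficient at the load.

Γ = 0.214

Γ = (Z_L − Z_0)/(Z_L + Z_0) = (77.21 − 50)/(77.21 + 50) = 27.21/127.2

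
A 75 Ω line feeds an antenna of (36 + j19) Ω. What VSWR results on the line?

VSWR ≈ 2.25

Γ = (Z_L − Z_0)/(Z_L + Z_0) = (-39 + j19)/(111 + j19)
|Γ| = 43.4/113 = 0.385
VSWR = (1 + |Γ|)/(1 − |Γ|) = 1.39/0.615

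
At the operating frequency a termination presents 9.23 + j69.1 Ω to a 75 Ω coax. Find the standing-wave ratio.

VSWR ≈ 15.1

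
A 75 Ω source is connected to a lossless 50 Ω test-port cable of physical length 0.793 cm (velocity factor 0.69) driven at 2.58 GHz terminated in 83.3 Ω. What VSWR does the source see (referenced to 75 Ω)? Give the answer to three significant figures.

VSWR ≈ 1.74

λ = v/f = 0.69·c / 2.58 GHz = 0.0802 m
βl = 2π·l/λ = 2π × 0.0988 = 35.6°
tan(βl) = 0.715
Z_in = Z_0·(Z_L + jZ_0·tanβl)/(Z_0 + jZ_L·tanβl) = 52 − j26.2 Ω
Γ_s = (Z_in − Z_s)/(Z_in + Z_s) = (-23 − j26.2)/(127 − j26.2), |Γ_s| = 0.269
VSWR = (1 + |Γ_s|)/(1 − |Γ_s|)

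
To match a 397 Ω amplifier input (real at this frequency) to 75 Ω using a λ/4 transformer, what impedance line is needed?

Z_qwt ≈ 173 Ω

Z_qwt = √(Z_0·R_L) = √(75 × 397) = √29780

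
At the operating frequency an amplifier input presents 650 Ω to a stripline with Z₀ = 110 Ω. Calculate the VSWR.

Γ = (650 − 110)/(650 + 110) = 0.711
VSWR = (1 + 0.711)/(1 − 0.711)

VSWR ≈ 5.91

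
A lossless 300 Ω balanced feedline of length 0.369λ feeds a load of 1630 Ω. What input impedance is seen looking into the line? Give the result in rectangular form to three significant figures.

Z_in ≈ 99.8 + j261 Ω

βl = 2π × 0.369 = 133°
tan(βl) = tan(133°) = -1.08
Z_in = Z_0·(Z_L + jZ_0·tanβl)/(Z_0 + jZ_L·tanβl)
     = 300·(1630 − j324)/(300 − j1760)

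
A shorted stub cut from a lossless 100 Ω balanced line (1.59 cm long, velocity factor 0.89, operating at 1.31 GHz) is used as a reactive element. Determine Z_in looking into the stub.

λ = v/f = 0.89·c / 1.31 GHz = 0.204 m
βl = 2π·l/λ = 2π × 0.078 = 28.1°
tan(βl) = 0.534
For a shorted stub, Z_in = jZ_0·tan(βl)

Z_in ≈ +j53.4 Ω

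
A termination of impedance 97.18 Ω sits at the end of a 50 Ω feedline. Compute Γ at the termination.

Γ = 0.321

Γ = (Z_L − Z_0)/(Z_L + Z_0) = (97.18 − 50)/(97.18 + 50) = 47.18/147.2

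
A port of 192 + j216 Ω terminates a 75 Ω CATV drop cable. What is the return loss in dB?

RL ≈ 2.91 dB

Γ = (117 + j216)/(267 + j216), |Γ| = 0.715
RL = −20·log₁₀|Γ| = −20·log₁₀(0.715)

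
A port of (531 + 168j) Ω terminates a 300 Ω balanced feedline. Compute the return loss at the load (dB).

RL ≈ 9.45 dB

Γ = (231 + j168)/(831 + j168), |Γ| = 0.337
RL = −20·log₁₀|Γ| = −20·log₁₀(0.337)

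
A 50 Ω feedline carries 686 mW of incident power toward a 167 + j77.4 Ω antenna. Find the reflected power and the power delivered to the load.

P_reflected ≈ 254 mW; P_delivered ≈ 432 mW

|Γ| = |(117 + j77.4)/(217 + j77.4)| = 0.609
|Γ|² = 0.371
P_refl = |Γ|²·P_inc = 254 mW, P_del = (1 − |Γ|²)·P_inc = 432 mW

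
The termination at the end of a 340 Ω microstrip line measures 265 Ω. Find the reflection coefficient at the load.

Γ = (Z_L − Z_0)/(Z_L + Z_0) = (265 − 340)/(265 + 340) = -75/605

Γ = -0.124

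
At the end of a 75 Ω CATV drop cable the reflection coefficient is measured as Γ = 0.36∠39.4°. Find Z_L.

Z_L ≈ 114 + j59.8 Ω

Z_L = Z_0·(1 + Γ)/(1 − Γ) = 75·(1.28 + j0.229)/(0.722 − j0.229)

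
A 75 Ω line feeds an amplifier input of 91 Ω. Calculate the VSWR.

Γ = (91 − 75)/(91 + 75) = 0.0964
VSWR = (1 + 0.0964)/(1 − 0.0964)

VSWR ≈ 1.21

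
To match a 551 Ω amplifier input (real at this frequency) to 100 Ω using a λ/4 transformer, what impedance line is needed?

Z_qwt = √(Z_0·R_L) = √(100 × 551) = √55100

Z_qwt ≈ 235 Ω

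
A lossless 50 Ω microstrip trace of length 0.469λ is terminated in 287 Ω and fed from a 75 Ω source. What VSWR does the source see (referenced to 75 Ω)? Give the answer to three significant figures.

βl = 2π × 0.469 = 169°
tan(βl) = -0.197
Z_in = Z_0·(Z_L + jZ_0·tanβl)/(Z_0 + jZ_L·tanβl) = 131 + j138 Ω
Γ_s = (Z_in − Z_s)/(Z_in + Z_s) = (55.6 + j138)/(206 + j138), |Γ_s| = 0.601
VSWR = (1 + |Γ_s|)/(1 − |Γ_s|)

VSWR ≈ 4.01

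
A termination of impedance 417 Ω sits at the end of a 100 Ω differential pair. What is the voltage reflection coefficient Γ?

Γ = (Z_L − Z_0)/(Z_L + Z_0) = (417 − 100)/(417 + 100) = 317/517

Γ = 0.613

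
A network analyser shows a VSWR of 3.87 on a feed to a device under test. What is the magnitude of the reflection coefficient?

|Γ| ≈ 0.589

|Γ| = (S − 1)/(S + 1) = (3.87 − 1)/(3.87 + 1) = 2.87/4.87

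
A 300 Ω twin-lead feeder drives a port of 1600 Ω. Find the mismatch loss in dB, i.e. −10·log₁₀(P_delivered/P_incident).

mismatch loss ≈ 2.74 dB

Γ = (1600 − 300)/(1600 + 300) = 0.684
|Γ|² = 0.468, so P_del/P_inc = 1 − |Γ|² = 0.532
ML = −10·log₁₀(1 − |Γ|²)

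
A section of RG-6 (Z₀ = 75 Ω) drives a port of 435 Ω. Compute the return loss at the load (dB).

RL ≈ 3.03 dB

Γ = (435 − 75)/(435 + 75) = 0.706
RL = −20·log₁₀|Γ| = −20·log₁₀(0.706)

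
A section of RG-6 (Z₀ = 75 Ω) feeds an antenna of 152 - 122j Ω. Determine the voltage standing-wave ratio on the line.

VSWR ≈ 3.54

Γ = (Z_L − Z_0)/(Z_L + Z_0) = (77 − j122)/(227 − j122)
|Γ| = 144/258 = 0.56
VSWR = (1 + |Γ|)/(1 − |Γ|) = 1.56/0.44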